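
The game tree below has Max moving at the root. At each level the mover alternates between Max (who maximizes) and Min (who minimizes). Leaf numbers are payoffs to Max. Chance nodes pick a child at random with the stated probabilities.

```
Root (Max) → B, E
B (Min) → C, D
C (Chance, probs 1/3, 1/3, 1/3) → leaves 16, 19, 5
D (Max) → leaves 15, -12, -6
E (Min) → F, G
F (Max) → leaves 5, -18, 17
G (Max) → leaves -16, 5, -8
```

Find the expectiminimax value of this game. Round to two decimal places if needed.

C (Chance): 1/3·16 + 1/3·19 + 1/3·5 = 13.33
D (Max): max(15, -12, -6) = 15
B (Min): min(13.33, 15) = 13.33
F (Max): max(5, -18, 17) = 17
G (Max): max(-16, 5, -8) = 5
E (Min): min(17, 5) = 5
Root (Max): max(13.33, 5) = 13.33

13.33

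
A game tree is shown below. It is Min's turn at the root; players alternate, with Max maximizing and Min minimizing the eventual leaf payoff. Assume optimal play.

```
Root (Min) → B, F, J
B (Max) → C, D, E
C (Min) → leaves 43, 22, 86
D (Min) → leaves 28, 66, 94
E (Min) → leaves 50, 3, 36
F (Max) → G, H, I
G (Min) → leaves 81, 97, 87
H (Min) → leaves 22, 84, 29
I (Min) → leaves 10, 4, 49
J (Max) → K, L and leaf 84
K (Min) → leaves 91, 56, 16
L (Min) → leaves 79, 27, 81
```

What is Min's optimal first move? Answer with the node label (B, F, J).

C (Min): min(43, 22, 86) = 22
D (Min): min(28, 66, 94) = 28
E (Min): min(50, 3, 36) = 3
B (Max): max(22, 28, 3) = 28
G (Min): min(81, 97, 87) = 81
H (Min): min(22, 84, 29) = 22
I (Min): min(10, 4, 49) = 4
F (Max): max(81, 22, 4) = 81
K (Min): min(91, 56, 16) = 16
L (Min): min(79, 27, 81) = 27
J (Max): max(16, 27, 84) = 84
Root (Min): min(28, 81, 84) = 28
Min picks the child with the lowest value: B (value 28).

B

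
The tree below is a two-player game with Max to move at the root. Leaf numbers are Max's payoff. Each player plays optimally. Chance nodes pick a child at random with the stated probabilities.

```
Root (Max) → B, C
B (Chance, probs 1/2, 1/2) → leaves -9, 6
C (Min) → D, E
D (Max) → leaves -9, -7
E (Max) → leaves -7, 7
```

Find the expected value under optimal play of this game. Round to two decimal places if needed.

B (Chance): 1/2·-9 + 1/2·6 = -1.5
D (Max): max(-9, -7) = -7
E (Max): max(-7, 7) = 7
C (Min): min(-7, 7) = -7
Root (Max): max(-1.5, -7) = -1.5

-1.5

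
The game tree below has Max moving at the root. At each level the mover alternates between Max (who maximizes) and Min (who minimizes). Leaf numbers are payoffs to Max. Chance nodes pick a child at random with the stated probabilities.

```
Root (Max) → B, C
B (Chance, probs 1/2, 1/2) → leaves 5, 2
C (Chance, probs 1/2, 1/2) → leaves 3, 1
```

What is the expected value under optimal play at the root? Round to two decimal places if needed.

3.5

B (Chance): 1/2·5 + 1/2·2 = 3.5
C (Chance): 1/2·3 + 1/2·1 = 2
Root (Max): max(3.5, 2) = 3.5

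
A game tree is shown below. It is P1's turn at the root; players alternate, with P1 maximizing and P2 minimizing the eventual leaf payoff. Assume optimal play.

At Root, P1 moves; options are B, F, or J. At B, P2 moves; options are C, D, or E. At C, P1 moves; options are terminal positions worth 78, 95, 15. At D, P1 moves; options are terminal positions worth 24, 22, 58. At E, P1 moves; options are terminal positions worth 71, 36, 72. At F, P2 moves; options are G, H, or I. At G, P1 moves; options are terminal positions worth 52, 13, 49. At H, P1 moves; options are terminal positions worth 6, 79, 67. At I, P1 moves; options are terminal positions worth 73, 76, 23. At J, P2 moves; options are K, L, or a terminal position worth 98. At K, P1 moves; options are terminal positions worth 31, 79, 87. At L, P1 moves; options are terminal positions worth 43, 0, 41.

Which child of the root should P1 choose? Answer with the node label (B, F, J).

B

C (P1): max(78, 95, 15) = 95
D (P1): max(24, 22, 58) = 58
E (P1): max(71, 36, 72) = 72
B (P2): min(95, 58, 72) = 58
G (P1): max(52, 13, 49) = 52
H (P1): max(6, 79, 67) = 79
I (P1): max(73, 76, 23) = 76
F (P2): min(52, 79, 76) = 52
K (P1): max(31, 79, 87) = 87
L (P1): max(43, 0, 41) = 43
J (P2): min(87, 43, 98) = 43
Root (P1): max(58, 52, 43) = 58
P1 picks the child with the highest value: B (value 58).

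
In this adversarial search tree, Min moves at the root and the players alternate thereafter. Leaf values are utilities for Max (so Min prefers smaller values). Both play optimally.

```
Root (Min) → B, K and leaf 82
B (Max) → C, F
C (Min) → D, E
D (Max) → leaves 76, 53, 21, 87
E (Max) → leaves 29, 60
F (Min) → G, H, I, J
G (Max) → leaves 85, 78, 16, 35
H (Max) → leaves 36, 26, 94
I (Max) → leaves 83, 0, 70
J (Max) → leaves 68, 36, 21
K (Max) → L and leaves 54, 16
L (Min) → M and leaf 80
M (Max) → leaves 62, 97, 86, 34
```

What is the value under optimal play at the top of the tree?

D (Max): max(76, 53, 21, 87) = 87
E (Max): max(29, 60) = 60
C (Min): min(87, 60) = 60
G (Max): max(85, 78, 16, 35) = 85
H (Max): max(36, 26, 94) = 94
I (Max): max(83, 0, 70) = 83
J (Max): max(68, 36, 21) = 68
F (Min): min(85, 94, 83, 68) = 68
B (Max): max(60, 68) = 68
M (Max): max(62, 97, 86, 34) = 97
L (Min): min(97, 80) = 80
K (Max): max(80, 54, 16) = 80
Root (Min): min(68, 80, 82) = 68

68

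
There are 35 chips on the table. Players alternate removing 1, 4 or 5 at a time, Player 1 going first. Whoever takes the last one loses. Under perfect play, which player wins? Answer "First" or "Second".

Second

Positions where the player to move wins (W) vs loses (L):
i:   0  1  2  3  4  5  6  7  8  9 10 11 12 13 14 15 16 17 18 19 20 21 22 23 24 25 26 27 28 29 30 31 32 33 34 35
     W  L  W  L  W  W  W  W  W  L  W  L  W  W  W  W  W  L  W  L  W  W  W  W  W  L  W  L  W  W  W  W  W  L  W  L
Position 35 is L, so the second player wins.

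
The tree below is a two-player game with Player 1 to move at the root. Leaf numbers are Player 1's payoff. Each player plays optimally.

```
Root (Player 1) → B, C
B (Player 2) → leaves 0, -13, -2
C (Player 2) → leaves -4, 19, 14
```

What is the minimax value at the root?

-4

B (Player 2): min(0, -13, -2) = -13
C (Player 2): min(-4, 19, 14) = -4
Root (Player 1): max(-13, -4) = -4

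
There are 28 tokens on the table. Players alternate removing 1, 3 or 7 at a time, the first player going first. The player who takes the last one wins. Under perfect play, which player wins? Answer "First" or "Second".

i:   0  1  2  3  4  5  6  7  8  9 10 11 12 13 14 15 16 17 18 19 20 21 22 23 24 25 26 27 28
     L  W  L  W  L  W  L  W  L  W  L  W  L  W  L  W  L  W  L  W  L  W  L  W  L  W  L  W  L
Position 28 is L, so the second player wins.

Second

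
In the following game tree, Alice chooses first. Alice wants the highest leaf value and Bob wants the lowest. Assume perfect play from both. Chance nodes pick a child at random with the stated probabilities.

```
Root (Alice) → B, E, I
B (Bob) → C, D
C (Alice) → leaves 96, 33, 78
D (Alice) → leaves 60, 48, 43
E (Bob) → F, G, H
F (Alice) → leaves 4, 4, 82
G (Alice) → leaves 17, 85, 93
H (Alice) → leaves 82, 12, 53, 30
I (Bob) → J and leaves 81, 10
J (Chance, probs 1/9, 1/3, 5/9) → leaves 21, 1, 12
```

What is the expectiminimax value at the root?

82

C (Alice): max(96, 33, 78) = 96
D (Alice): max(60, 48, 43) = 60
B (Bob): min(96, 60) = 60
F (Alice): max(4, 4, 82) = 82
G (Alice): max(17, 85, 93) = 93
H (Alice): max(82, 12, 53, 30) = 82
E (Bob): min(82, 93, 82) = 82
J (Chance): 1/9·21 + 1/3·1 + 5/9·12 = 9.33
I (Bob): min(9.33, 81, 10) = 9.33
Root (Alice): max(60, 82, 9.33) = 82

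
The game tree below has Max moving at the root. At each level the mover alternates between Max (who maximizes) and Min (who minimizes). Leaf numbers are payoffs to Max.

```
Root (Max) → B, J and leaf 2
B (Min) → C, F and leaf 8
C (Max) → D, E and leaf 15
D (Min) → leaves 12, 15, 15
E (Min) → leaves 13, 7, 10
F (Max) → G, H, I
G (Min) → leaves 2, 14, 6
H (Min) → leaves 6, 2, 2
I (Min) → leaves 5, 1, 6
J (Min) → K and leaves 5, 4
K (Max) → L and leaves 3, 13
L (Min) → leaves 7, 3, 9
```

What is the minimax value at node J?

L: min(7, 3, 9) = 3
K: max(3, 3, 13) = 13
J: min(13, 5, 4) = 4

4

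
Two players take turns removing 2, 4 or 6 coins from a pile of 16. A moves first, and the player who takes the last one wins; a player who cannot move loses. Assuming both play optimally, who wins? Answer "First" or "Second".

Second

Mark each pile size as W (mover wins) or L (mover loses):
i:   0  1  2  3  4  5  6  7  8  9 10 11 12 13 14 15 16
     L  L  W  W  W  W  W  W  L  L  W  W  W  W  W  W  L
Position 16 is L, so the second player wins.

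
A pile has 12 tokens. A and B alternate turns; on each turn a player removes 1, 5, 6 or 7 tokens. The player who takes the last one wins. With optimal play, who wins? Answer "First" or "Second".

Second

W/L table (W = player to move can force a win):
i:   0  1  2  3  4  5  6  7  8  9 10 11 12
     L  W  L  W  L  W  W  W  W  W  W  W  L
Position 12 is L, so the second player wins.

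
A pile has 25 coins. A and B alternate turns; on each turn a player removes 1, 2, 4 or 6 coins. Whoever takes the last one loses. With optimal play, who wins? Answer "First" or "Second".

Mark each pile size as W (mover wins) or L (mover loses):
i:   0  1  2  3  4  5  6  7  8  9 10 11 12 13 14 15 16 17 18 19 20 21 22 23 24 25
     W  L  W  W  L  W  W  W  W  L  W  W  L  W  W  W  W  L  W  W  L  W  W  W  W  L
Position 25 is L, so the second player wins.

Second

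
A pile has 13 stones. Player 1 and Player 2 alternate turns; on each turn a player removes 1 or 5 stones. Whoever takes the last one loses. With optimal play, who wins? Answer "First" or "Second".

Second

Mark each pile size as W (mover wins) or L (mover loses):
i:   0  1  2  3  4  5  6  7  8  9 10 11 12 13
     W  L  W  L  W  L  W  L  W  L  W  L  W  L
Position 13 is L, so the second player wins.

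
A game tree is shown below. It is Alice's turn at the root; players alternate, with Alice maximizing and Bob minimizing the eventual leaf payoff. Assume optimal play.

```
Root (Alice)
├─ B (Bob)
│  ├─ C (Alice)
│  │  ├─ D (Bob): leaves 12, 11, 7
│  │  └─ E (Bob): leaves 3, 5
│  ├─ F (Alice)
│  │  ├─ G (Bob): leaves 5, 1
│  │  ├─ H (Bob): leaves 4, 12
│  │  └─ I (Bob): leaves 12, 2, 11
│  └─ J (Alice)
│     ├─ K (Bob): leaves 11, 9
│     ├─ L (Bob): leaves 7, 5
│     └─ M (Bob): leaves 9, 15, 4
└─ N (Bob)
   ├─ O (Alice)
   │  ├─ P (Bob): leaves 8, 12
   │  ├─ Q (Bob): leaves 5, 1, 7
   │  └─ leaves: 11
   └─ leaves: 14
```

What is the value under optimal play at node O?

11

P: min(8, 12) = 8
Q: min(5, 1, 7) = 1
O: max(8, 1, 11) = 11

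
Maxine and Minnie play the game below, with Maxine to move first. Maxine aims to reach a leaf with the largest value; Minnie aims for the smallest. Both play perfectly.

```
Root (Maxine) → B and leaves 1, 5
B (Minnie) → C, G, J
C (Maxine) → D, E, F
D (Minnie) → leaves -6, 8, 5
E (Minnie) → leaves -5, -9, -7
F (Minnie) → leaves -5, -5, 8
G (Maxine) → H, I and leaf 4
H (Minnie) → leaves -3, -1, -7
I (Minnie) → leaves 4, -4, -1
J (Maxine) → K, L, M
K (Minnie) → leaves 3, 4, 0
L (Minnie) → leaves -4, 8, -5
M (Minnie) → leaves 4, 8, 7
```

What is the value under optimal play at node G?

4

H: min(-3, -1, -7) = -7
I: min(4, -4, -1) = -4
G: max(-7, -4, 4) = 4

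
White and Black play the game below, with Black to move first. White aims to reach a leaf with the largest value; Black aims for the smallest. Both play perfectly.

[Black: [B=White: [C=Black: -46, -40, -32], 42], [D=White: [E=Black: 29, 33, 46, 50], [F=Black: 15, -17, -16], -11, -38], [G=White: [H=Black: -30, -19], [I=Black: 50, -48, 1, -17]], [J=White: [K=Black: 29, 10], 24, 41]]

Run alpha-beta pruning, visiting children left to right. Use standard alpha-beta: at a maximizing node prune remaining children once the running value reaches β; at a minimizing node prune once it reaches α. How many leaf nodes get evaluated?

C [α=-∞,β=+∞]: v=-46
B [α=-∞,β=+∞]: v=42
E [α=-∞,β=42]: v=29
F [α=29,β=42]: v=15 after child 1 ≤ α → α-cutoff, skip 2
D [α=-∞,β=42]: v=29
H [α=-∞,β=29]: v=-30
I [α=-30,β=29]: v=-48 after child 2 ≤ α → α-cutoff, skip 2
G [α=-∞,β=29]: v=-30
K [α=-∞,β=-30]: v=10
J [α=-∞,β=-30]: v=10 after child 1 ≥ β → β-cutoff, skip 2
Root [α=-∞,β=+∞]: v=-30
Leaves evaluated: 17 of 23.

17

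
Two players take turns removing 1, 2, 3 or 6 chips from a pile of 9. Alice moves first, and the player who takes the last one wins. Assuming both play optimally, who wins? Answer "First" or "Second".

i:   0  1  2  3  4  5  6  7  8  9
     L  W  W  W  L  W  W  W  L  W
Position 9 is W, so the first player wins.

First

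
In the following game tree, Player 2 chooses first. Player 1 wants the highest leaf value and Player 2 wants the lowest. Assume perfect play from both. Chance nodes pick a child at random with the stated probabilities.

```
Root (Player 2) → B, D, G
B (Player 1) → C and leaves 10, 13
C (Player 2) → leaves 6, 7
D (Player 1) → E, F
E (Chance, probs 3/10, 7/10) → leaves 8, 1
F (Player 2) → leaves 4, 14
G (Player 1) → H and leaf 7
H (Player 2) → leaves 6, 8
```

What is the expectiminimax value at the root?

4

C (Player 2): min(6, 7) = 6
B (Player 1): max(6, 10, 13) = 13
E (Chance): 3/10·8 + 7/10·1 = 3.1
F (Player 2): min(4, 14) = 4
D (Player 1): max(3.1, 4) = 4
H (Player 2): min(6, 8) = 6
G (Player 1): max(6, 7) = 7
Root (Player 2): min(13, 4, 7) = 4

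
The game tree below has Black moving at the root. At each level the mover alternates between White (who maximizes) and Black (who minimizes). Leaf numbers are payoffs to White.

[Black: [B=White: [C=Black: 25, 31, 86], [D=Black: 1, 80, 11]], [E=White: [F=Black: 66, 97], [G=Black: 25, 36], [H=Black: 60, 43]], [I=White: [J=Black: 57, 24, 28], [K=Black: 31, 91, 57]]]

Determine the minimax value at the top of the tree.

25

C (Black): min(25, 31, 86) = 25
D (Black): min(1, 80, 11) = 1
B (White): max(25, 1) = 25
F (Black): min(66, 97) = 66
G (Black): min(25, 36) = 25
H (Black): min(60, 43) = 43
E (White): max(66, 25, 43) = 66
J (Black): min(57, 24, 28) = 24
K (Black): min(31, 91, 57) = 31
I (White): max(24, 31) = 31
Root (Black): min(25, 66, 31) = 25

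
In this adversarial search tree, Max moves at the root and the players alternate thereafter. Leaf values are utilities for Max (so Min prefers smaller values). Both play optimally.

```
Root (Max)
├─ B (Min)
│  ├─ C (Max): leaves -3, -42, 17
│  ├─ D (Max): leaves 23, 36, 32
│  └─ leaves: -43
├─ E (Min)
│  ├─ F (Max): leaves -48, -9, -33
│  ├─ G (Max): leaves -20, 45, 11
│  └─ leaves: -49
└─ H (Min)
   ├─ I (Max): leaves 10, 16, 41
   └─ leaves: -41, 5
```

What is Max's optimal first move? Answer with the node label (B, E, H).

C (Max): max(-3, -42, 17) = 17
D (Max): max(23, 36, 32) = 36
B (Min): min(17, 36, -43) = -43
F (Max): max(-48, -9, -33) = -9
G (Max): max(-20, 45, 11) = 45
E (Min): min(-9, 45, -49) = -49
I (Max): max(10, 16, 41) = 41
H (Min): min(41, -41, 5) = -41
Root (Max): max(-43, -49, -41) = -41
Max picks the child with the highest value: H (value -41).

H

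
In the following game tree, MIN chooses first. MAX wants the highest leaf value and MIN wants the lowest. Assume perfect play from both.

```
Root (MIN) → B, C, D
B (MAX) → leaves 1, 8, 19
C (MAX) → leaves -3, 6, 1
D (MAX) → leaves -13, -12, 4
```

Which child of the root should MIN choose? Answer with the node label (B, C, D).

B (MAX): max(1, 8, 19) = 19
C (MAX): max(-3, 6, 1) = 6
D (MAX): max(-13, -12, 4) = 4
Root (MIN): min(19, 6, 4) = 4
MIN picks the child with the lowest value: D (value 4).

D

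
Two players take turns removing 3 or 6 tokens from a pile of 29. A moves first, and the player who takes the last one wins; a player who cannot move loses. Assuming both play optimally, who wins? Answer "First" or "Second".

i:   0  1  2  3  4  5  6  7  8  9 10 11 12 13 14 15 16 17 18 19 20 21 22 23 24 25 26 27 28 29
     L  L  L  W  W  W  W  W  W  L  L  L  W  W  W  W  W  W  L  L  L  W  W  W  W  W  W  L  L  L
Position 29 is L, so the second player wins.

Second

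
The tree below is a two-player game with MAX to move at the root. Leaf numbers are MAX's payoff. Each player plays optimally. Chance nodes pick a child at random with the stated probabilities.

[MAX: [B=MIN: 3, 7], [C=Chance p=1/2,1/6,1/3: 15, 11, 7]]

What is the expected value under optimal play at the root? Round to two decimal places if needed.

11.67

B (MIN): min(3, 7) = 3
C (Chance): 1/2·15 + 1/6·11 + 1/3·7 = 11.67
Root (MAX): max(3, 11.67) = 11.67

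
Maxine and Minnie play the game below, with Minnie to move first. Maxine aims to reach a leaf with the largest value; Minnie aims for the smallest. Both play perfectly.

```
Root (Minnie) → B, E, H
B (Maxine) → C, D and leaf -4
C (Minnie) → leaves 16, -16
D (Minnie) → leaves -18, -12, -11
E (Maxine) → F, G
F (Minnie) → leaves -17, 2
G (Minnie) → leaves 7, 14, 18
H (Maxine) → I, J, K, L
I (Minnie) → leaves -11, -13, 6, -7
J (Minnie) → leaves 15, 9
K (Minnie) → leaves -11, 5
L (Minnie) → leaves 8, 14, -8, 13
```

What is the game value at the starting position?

-4

C (Minnie): min(16, -16) = -16
D (Minnie): min(-18, -12, -11) = -18
B (Maxine): max(-16, -18, -4) = -4
F (Minnie): min(-17, 2) = -17
G (Minnie): min(7, 14, 18) = 7
E (Maxine): max(-17, 7) = 7
I (Minnie): min(-11, -13, 6, -7) = -13
J (Minnie): min(15, 9) = 9
K (Minnie): min(-11, 5) = -11
L (Minnie): min(8, 14, -8, 13) = -8
H (Maxine): max(-13, 9, -11, -8) = 9
Root (Minnie): min(-4, 7, 9) = -4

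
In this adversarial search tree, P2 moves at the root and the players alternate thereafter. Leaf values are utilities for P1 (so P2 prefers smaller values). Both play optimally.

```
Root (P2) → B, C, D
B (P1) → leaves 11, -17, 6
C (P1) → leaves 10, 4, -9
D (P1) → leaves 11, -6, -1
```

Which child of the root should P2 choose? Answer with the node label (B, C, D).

B (P1): max(11, -17, 6) = 11
C (P1): max(10, 4, -9) = 10
D (P1): max(11, -6, -1) = 11
Root (P2): min(11, 10, 11) = 10
P2 picks the child with the lowest value: C (value 10).

C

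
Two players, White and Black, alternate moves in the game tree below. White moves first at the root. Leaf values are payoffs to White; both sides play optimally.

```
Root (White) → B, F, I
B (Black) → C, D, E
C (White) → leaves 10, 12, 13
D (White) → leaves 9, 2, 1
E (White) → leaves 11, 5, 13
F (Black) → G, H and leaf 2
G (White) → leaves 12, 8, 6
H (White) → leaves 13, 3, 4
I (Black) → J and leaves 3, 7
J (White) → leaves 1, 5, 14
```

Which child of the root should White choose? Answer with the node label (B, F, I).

B

C (White): max(10, 12, 13) = 13
D (White): max(9, 2, 1) = 9
E (White): max(11, 5, 13) = 13
B (Black): min(13, 9, 13) = 9
G (White): max(12, 8, 6) = 12
H (White): max(13, 3, 4) = 13
F (Black): min(12, 13, 2) = 2
J (White): max(1, 5, 14) = 14
I (Black): min(14, 3, 7) = 3
Root (White): max(9, 2, 3) = 9
White picks the child with the highest value: B (value 9).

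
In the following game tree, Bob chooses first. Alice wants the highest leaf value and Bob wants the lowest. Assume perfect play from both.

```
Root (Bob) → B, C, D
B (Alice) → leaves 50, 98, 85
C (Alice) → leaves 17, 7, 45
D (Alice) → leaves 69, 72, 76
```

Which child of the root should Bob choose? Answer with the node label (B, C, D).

C

B (Alice): max(50, 98, 85) = 98
C (Alice): max(17, 7, 45) = 45
D (Alice): max(69, 72, 76) = 76
Root (Bob): min(98, 45, 76) = 45
Bob picks the child with the lowest value: C (value 45).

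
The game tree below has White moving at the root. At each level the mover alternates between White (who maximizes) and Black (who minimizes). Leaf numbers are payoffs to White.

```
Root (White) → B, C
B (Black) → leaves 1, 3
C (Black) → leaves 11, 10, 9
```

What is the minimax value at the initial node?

9

B (Black): min(1, 3) = 1
C (Black): min(11, 10, 9) = 9
Root (White): max(1, 9) = 9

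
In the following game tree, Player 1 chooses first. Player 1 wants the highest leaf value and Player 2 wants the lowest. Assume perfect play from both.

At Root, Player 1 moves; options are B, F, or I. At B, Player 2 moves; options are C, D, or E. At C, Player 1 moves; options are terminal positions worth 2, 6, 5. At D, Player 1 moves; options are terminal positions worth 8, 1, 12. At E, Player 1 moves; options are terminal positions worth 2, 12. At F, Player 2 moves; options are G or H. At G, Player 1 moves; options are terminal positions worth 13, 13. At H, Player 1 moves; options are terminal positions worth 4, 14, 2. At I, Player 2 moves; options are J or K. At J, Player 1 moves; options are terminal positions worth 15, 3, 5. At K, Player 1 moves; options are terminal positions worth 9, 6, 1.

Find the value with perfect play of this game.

C (Player 1): max(2, 6, 5) = 6
D (Player 1): max(8, 1, 12) = 12
E (Player 1): max(2, 12) = 12
B (Player 2): min(6, 12, 12) = 6
G (Player 1): max(13, 13) = 13
H (Player 1): max(4, 14, 2) = 14
F (Player 2): min(13, 14) = 13
J (Player 1): max(15, 3, 5) = 15
K (Player 1): max(9, 6, 1) = 9
I (Player 2): min(15, 9) = 9
Root (Player 1): max(6, 13, 9) = 13

13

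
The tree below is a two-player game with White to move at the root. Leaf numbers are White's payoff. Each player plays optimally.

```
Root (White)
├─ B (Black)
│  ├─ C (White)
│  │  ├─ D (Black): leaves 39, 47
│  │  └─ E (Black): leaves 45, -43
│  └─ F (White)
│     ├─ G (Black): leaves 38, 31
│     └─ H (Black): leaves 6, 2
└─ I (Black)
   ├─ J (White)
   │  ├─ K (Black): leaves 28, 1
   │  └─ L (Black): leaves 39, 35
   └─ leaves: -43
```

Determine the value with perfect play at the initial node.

31

D (Black): min(39, 47) = 39
E (Black): min(45, -43) = -43
C (White): max(39, -43) = 39
G (Black): min(38, 31) = 31
H (Black): min(6, 2) = 2
F (White): max(31, 2) = 31
B (Black): min(39, 31) = 31
K (Black): min(28, 1) = 1
L (Black): min(39, 35) = 35
J (White): max(1, 35) = 35
I (Black): min(35, -43) = -43
Root (White): max(31, -43) = 31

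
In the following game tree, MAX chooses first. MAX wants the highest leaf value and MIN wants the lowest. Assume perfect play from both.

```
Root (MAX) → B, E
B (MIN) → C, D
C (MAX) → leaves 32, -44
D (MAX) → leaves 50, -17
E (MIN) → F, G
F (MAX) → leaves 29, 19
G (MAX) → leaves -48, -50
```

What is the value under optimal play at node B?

32

C: max(32, -44) = 32
D: max(50, -17) = 50
B: min(32, 50) = 32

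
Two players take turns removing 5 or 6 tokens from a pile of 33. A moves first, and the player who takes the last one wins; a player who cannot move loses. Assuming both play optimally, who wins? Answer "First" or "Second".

Second

Mark each pile size as W (mover wins) or L (mover loses):
i:   0  1  2  3  4  5  6  7  8  9 10 11 12 13 14 15 16 17 18 19 20 21 22 23 24 25 26 27 28 29 30 31 32 33
     L  L  L  L  L  W  W  W  W  W  W  L  L  L  L  L  W  W  W  W  W  W  L  L  L  L  L  W  W  W  W  W  W  L
Position 33 is L, so the second player wins.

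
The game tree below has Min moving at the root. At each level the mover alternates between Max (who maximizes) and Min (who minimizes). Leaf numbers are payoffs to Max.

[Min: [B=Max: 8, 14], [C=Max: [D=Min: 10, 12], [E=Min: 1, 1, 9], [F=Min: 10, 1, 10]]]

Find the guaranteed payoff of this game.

B (Max): max(8, 14) = 14
D (Min): min(10, 12) = 10
E (Min): min(1, 1, 9) = 1
F (Min): min(10, 1, 10) = 1
C (Max): max(10, 1, 1) = 10
Root (Min): min(14, 10) = 10

10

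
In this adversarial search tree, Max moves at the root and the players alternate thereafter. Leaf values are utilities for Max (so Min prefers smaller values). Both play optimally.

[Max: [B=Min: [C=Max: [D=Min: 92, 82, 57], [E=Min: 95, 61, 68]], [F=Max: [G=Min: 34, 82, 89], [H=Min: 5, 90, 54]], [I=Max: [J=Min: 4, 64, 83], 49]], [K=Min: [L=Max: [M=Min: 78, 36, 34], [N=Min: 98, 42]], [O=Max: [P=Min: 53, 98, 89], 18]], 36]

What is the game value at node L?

42

M: min(78, 36, 34) = 34
N: min(98, 42) = 42
L: max(34, 42) = 42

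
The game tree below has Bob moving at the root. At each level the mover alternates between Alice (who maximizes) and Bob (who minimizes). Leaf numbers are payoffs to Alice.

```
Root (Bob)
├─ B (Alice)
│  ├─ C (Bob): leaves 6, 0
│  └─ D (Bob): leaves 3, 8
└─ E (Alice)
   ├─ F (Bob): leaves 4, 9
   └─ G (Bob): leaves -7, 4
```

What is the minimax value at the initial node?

3

C (Bob): min(6, 0) = 0
D (Bob): min(3, 8) = 3
B (Alice): max(0, 3) = 3
F (Bob): min(4, 9) = 4
G (Bob): min(-7, 4) = -7
E (Alice): max(4, -7) = 4
Root (Bob): min(3, 4) = 3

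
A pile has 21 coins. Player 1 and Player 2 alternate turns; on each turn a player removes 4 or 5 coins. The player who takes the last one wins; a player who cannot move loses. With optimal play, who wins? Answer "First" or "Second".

Second

Mark each pile size as W (mover wins) or L (mover loses):
i:   0  1  2  3  4  5  6  7  8  9 10 11 12 13 14 15 16 17 18 19 20 21
     L  L  L  L  W  W  W  W  W  L  L  L  L  W  W  W  W  W  L  L  L  L
Position 21 is L, so the second player wins.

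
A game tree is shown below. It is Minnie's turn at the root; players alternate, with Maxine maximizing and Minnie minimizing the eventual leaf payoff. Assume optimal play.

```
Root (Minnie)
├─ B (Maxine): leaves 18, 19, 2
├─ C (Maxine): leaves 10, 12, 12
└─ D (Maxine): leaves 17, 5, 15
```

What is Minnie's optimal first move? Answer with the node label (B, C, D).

B (Maxine): max(18, 19, 2) = 19
C (Maxine): max(10, 12, 12) = 12
D (Maxine): max(17, 5, 15) = 17
Root (Minnie): min(19, 12, 17) = 12
Minnie picks the child with the lowest value: C (value 12).

C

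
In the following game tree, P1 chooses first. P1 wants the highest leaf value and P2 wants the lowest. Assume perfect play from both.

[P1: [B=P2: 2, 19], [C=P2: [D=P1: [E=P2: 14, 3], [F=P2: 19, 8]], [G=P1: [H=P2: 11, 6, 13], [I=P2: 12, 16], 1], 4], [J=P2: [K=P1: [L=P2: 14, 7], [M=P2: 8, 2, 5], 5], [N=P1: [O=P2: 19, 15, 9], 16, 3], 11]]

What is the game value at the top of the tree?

B (P2): min(2, 19) = 2
E (P2): min(14, 3) = 3
F (P2): min(19, 8) = 8
D (P1): max(3, 8) = 8
H (P2): min(11, 6, 13) = 6
I (P2): min(12, 16) = 12
G (P1): max(6, 12, 1) = 12
C (P2): min(8, 12, 4) = 4
L (P2): min(14, 7) = 7
M (P2): min(8, 2, 5) = 2
K (P1): max(7, 2, 5) = 7
O (P2): min(19, 15, 9) = 9
N (P1): max(9, 16, 3) = 16
J (P2): min(7, 16, 11) = 7
Root (P1): max(2, 4, 7) = 7

7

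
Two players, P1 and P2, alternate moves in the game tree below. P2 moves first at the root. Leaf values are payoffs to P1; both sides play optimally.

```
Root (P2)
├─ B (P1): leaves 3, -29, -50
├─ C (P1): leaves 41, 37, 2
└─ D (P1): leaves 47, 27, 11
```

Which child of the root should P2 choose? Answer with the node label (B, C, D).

B (P1): max(3, -29, -50) = 3
C (P1): max(41, 37, 2) = 41
D (P1): max(47, 27, 11) = 47
Root (P2): min(3, 41, 47) = 3
P2 picks the child with the lowest value: B (value 3).

B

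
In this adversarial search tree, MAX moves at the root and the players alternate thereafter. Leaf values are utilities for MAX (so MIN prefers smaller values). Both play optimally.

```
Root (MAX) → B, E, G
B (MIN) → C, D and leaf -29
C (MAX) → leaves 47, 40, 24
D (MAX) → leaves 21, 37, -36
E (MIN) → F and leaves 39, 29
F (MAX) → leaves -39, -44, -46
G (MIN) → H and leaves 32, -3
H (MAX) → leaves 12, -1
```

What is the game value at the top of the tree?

C (MAX): max(47, 40, 24) = 47
D (MAX): max(21, 37, -36) = 37
B (MIN): min(47, 37, -29) = -29
F (MAX): max(-39, -44, -46) = -39
E (MIN): min(-39, 39, 29) = -39
H (MAX): max(12, -1) = 12
G (MIN): min(12, 32, -3) = -3
Root (MAX): max(-29, -39, -3) = -3

-3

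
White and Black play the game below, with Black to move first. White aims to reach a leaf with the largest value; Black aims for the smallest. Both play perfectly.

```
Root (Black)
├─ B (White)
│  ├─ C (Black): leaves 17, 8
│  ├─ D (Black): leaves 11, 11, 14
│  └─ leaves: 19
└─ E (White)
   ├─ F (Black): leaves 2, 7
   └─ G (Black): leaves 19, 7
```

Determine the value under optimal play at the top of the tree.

7

C (Black): min(17, 8) = 8
D (Black): min(11, 11, 14) = 11
B (White): max(8, 11, 19) = 19
F (Black): min(2, 7) = 2
G (Black): min(19, 7) = 7
E (White): max(2, 7) = 7
Root (Black): min(19, 7) = 7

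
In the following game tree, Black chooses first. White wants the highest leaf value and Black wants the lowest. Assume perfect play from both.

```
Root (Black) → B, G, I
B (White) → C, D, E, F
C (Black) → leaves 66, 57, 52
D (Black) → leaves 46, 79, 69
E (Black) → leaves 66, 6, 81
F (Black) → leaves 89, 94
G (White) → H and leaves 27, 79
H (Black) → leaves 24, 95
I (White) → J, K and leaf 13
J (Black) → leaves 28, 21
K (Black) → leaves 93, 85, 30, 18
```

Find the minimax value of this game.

21

C (Black): min(66, 57, 52) = 52
D (Black): min(46, 79, 69) = 46
E (Black): min(66, 6, 81) = 6
F (Black): min(89, 94) = 89
B (White): max(52, 46, 6, 89) = 89
H (Black): min(24, 95) = 24
G (White): max(24, 27, 79) = 79
J (Black): min(28, 21) = 21
K (Black): min(93, 85, 30, 18) = 18
I (White): max(21, 18, 13) = 21
Root (Black): min(89, 79, 21) = 21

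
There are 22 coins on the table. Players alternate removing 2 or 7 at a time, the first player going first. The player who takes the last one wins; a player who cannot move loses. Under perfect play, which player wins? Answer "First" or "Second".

Second

i:   0  1  2  3  4  5  6  7  8  9 10 11 12 13 14 15 16 17 18 19 20 21 22
     L  L  W  W  L  L  W  W  W  L  L  W  W  L  L  W  W  W  L  L  W  W  L
Position 22 is L, so the second player wins.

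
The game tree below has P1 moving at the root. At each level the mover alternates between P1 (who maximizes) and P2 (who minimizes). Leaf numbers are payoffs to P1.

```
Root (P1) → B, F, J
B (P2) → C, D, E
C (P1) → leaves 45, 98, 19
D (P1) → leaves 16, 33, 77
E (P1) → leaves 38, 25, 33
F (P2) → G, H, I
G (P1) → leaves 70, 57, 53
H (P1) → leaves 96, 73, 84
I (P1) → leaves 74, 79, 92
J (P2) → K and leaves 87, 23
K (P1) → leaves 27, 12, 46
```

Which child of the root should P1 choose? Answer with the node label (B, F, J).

C (P1): max(45, 98, 19) = 98
D (P1): max(16, 33, 77) = 77
E (P1): max(38, 25, 33) = 38
B (P2): min(98, 77, 38) = 38
G (P1): max(70, 57, 53) = 70
H (P1): max(96, 73, 84) = 96
I (P1): max(74, 79, 92) = 92
F (P2): min(70, 96, 92) = 70
K (P1): max(27, 12, 46) = 46
J (P2): min(46, 87, 23) = 23
Root (P1): max(38, 70, 23) = 70
P1 picks the child with the highest value: F (value 70).

F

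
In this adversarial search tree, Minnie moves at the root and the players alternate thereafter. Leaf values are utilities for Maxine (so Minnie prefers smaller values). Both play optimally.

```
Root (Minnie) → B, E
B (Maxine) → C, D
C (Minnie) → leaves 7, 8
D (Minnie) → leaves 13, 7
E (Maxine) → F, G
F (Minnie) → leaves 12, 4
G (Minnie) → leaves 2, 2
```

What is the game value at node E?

F: min(12, 4) = 4
G: min(2, 2) = 2
E: max(4, 2) = 4

4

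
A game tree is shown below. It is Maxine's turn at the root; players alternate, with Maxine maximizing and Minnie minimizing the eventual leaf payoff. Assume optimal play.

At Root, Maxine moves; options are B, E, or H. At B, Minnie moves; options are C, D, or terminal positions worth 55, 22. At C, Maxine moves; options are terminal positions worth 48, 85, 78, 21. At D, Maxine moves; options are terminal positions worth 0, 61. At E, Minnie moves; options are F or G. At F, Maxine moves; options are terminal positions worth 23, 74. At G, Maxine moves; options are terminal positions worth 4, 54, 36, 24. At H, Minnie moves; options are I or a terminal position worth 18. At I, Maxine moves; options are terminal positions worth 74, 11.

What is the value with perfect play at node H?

I: max(74, 11) = 74
H: min(74, 18) = 18

18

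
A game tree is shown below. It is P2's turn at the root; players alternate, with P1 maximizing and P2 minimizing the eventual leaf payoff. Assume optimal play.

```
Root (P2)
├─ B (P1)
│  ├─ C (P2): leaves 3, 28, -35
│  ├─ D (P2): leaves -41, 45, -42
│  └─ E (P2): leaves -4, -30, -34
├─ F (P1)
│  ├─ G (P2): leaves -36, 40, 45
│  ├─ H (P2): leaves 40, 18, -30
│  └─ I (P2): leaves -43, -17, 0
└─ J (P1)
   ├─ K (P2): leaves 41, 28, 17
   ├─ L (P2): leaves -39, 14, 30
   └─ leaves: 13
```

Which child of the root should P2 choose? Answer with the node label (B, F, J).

C (P2): min(3, 28, -35) = -35
D (P2): min(-41, 45, -42) = -42
E (P2): min(-4, -30, -34) = -34
B (P1): max(-35, -42, -34) = -34
G (P2): min(-36, 40, 45) = -36
H (P2): min(40, 18, -30) = -30
I (P2): min(-43, -17, 0) = -43
F (P1): max(-36, -30, -43) = -30
K (P2): min(41, 28, 17) = 17
L (P2): min(-39, 14, 30) = -39
J (P1): max(17, -39, 13) = 17
Root (P2): min(-34, -30, 17) = -34
P2 picks the child with the lowest value: B (value -34).

B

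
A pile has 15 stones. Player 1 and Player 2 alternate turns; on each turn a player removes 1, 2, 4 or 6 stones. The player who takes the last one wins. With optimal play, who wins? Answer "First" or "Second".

First

W/L table (W = player to move can force a win):
i:   0  1  2  3  4  5  6  7  8  9 10 11 12 13 14 15
     L  W  W  L  W  W  W  W  L  W  W  L  W  W  W  W
Position 15 is W, so the first player wins.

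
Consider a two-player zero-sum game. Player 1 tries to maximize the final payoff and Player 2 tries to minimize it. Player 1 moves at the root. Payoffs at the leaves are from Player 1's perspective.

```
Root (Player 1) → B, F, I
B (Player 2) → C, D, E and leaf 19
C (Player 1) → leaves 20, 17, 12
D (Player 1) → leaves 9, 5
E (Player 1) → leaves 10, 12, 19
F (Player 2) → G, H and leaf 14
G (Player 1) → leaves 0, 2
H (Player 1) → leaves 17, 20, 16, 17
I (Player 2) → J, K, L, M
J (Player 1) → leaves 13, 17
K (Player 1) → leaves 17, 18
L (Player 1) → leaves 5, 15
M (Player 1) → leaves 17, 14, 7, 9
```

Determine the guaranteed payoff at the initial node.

15

C (Player 1): max(20, 17, 12) = 20
D (Player 1): max(9, 5) = 9
E (Player 1): max(10, 12, 19) = 19
B (Player 2): min(20, 9, 19, 19) = 9
G (Player 1): max(0, 2) = 2
H (Player 1): max(17, 20, 16, 17) = 20
F (Player 2): min(2, 20, 14) = 2
J (Player 1): max(13, 17) = 17
K (Player 1): max(17, 18) = 18
L (Player 1): max(5, 15) = 15
M (Player 1): max(17, 14, 7, 9) = 17
I (Player 2): min(17, 18, 15, 17) = 15
Root (Player 1): max(9, 2, 15) = 15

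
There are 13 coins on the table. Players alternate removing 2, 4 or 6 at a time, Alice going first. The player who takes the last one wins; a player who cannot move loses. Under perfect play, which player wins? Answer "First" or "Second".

Compute winning (W) and losing (L) positions by backward induction:
i:   0  1  2  3  4  5  6  7  8  9 10 11 12 13
     L  L  W  W  W  W  W  W  L  L  W  W  W  W
Position 13 is W, so the first player wins.

First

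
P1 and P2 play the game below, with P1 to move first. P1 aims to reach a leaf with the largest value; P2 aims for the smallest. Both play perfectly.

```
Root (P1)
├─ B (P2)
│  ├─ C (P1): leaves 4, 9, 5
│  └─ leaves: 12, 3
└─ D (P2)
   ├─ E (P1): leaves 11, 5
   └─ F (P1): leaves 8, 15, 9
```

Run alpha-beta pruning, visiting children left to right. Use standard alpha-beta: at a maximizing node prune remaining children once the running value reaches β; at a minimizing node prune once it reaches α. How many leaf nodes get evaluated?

C [α=-∞,β=+∞]: v=9
B [α=-∞,β=+∞]: v=3
E [α=3,β=+∞]: v=11
F [α=3,β=11]: v=15 after child 2 ≥ β → β-cutoff, skip 1
D [α=3,β=+∞]: v=11
Root [α=-∞,β=+∞]: v=11
Leaves evaluated: 9 of 10.

9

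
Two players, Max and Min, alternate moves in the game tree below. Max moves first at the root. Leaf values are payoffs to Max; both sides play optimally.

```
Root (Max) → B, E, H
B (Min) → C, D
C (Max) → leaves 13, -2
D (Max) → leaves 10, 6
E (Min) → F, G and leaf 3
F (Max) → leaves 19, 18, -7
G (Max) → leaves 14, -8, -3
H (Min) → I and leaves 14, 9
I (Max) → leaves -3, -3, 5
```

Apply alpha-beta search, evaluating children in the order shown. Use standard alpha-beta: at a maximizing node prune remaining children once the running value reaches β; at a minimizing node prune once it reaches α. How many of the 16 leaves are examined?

14

C [α=-∞,β=+∞]: v=13
D [α=-∞,β=13]: v=10
B [α=-∞,β=+∞]: v=10
F [α=10,β=+∞]: v=19
G [α=10,β=19]: v=14
E [α=10,β=+∞]: v=3
I [α=10,β=+∞]: v=5
H [α=10,β=+∞]: v=5 after child 1 ≤ α → α-cutoff, skip 2
Root [α=-∞,β=+∞]: v=10
Leaves evaluated: 14 of 16.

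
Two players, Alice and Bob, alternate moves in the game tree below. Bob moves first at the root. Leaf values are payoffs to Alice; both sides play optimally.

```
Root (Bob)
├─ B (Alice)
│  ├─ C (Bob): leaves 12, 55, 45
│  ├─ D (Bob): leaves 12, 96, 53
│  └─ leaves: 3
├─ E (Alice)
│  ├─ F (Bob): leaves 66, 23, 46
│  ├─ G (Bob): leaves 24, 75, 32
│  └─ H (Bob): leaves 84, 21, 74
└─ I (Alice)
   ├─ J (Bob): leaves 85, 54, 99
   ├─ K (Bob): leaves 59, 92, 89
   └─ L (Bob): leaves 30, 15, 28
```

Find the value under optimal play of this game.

12

C (Bob): min(12, 55, 45) = 12
D (Bob): min(12, 96, 53) = 12
B (Alice): max(12, 12, 3) = 12
F (Bob): min(66, 23, 46) = 23
G (Bob): min(24, 75, 32) = 24
H (Bob): min(84, 21, 74) = 21
E (Alice): max(23, 24, 21) = 24
J (Bob): min(85, 54, 99) = 54
K (Bob): min(59, 92, 89) = 59
L (Bob): min(30, 15, 28) = 15
I (Alice): max(54, 59, 15) = 59
Root (Bob): min(12, 24, 59) = 12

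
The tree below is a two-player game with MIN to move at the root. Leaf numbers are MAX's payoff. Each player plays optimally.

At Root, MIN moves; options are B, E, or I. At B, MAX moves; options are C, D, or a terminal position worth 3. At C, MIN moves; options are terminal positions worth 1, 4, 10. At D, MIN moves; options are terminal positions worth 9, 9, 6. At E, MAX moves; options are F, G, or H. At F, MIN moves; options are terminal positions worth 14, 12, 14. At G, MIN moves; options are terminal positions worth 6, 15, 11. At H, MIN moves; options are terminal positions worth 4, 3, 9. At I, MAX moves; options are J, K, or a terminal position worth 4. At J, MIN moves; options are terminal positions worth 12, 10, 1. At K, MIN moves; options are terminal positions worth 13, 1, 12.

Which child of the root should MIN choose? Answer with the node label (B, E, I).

C (MIN): min(1, 4, 10) = 1
D (MIN): min(9, 9, 6) = 6
B (MAX): max(1, 6, 3) = 6
F (MIN): min(14, 12, 14) = 12
G (MIN): min(6, 15, 11) = 6
H (MIN): min(4, 3, 9) = 3
E (MAX): max(12, 6, 3) = 12
J (MIN): min(12, 10, 1) = 1
K (MIN): min(13, 1, 12) = 1
I (MAX): max(1, 1, 4) = 4
Root (MIN): min(6, 12, 4) = 4
MIN picks the child with the lowest value: I (value 4).

I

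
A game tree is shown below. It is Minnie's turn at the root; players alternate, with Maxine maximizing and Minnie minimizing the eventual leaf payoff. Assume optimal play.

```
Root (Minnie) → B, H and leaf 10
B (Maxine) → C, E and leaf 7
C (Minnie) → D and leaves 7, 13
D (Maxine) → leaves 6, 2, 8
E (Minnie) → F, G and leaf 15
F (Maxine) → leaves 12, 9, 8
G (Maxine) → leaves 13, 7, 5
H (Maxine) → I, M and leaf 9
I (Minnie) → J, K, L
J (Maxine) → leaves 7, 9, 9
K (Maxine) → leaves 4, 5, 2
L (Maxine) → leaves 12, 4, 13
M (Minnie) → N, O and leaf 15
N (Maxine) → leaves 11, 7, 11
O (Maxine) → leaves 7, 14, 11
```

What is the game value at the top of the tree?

D (Maxine): max(6, 2, 8) = 8
C (Minnie): min(8, 7, 13) = 7
F (Maxine): max(12, 9, 8) = 12
G (Maxine): max(13, 7, 5) = 13
E (Minnie): min(12, 13, 15) = 12
B (Maxine): max(7, 12, 7) = 12
J (Maxine): max(7, 9, 9) = 9
K (Maxine): max(4, 5, 2) = 5
L (Maxine): max(12, 4, 13) = 13
I (Minnie): min(9, 5, 13) = 5
N (Maxine): max(11, 7, 11) = 11
O (Maxine): max(7, 14, 11) = 14
M (Minnie): min(11, 14, 15) = 11
H (Maxine): max(5, 11, 9) = 11
Root (Minnie): min(12, 11, 10) = 10

10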